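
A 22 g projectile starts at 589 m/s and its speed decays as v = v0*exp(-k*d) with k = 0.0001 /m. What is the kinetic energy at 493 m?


v = v0*exp(-k*d) = 589*exp(-0.0001*493) = 560.666 m/s
E = 0.5*m*v^2 = 0.5*0.022*560.666^2 = 3458 J

3458 J


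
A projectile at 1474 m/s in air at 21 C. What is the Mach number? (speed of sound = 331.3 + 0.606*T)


a = 331.3 + 0.606*(21) = 344.026 m/s
M = v/a = 1474/344.026 = 4.285

4.285


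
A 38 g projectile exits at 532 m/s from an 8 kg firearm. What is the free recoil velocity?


v_recoil = m_p * v_p / m_gun = 0.038 * 532 / 8 = 2.527 m/s

2.527 m/s


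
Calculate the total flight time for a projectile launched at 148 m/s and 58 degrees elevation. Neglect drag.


T = 2*v0*sin(theta)/g = 2*148*sin(58°)/9.81 = 25.59 s

25.59 s


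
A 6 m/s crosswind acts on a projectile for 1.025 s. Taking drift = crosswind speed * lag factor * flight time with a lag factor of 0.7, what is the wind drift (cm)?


drift = v_wind * lag * t = 6 * 0.7 * 1.025 = 4.305 m ≈ 430.5 cm

430.5 cm


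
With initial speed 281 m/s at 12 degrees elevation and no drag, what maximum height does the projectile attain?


H = (v0*sin(theta))^2 / (2g) = (281*sin(12°))^2 / (2*9.81) = 174 m

174 m


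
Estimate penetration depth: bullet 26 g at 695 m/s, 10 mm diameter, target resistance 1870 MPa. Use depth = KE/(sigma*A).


A = pi*(d/2)^2 = pi*(10/2)^2 = 78.5398 mm^2
E = 0.5*m*v^2 = 0.5*0.026*695^2 = 6279.32 J
depth = E/(sigma*A) = 6279.32 J / (1870 MPa * 78.5398 mm^2) = 6279.32/(1870 * 78.5398) m = 0.0427545 m ≈ 42.75 mm

42.75 mm


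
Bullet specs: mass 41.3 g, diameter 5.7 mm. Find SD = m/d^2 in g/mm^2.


SD = m/d^2 = 41.3/5.7^2 = 1.271 g/mm^2

1.271 g/mm^2


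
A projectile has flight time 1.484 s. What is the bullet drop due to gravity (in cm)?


drop = 0.5*g*t^2 = 0.5*9.81*1.484^2 = 10.8021 m ≈ 1080 cm

1080 cm


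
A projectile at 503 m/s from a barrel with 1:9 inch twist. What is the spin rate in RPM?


twist_m = 9*0.0254 = 0.2286 m
spin = v/twist = 503/0.2286 = 2200.35 rev/s
RPM = spin*60 = 2200.35*60 ≈ 132021 RPM

132021 RPM


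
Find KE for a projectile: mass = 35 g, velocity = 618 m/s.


E = 0.5*m*v^2 = 0.5*0.035*618^2 = 6684 J

6684 J


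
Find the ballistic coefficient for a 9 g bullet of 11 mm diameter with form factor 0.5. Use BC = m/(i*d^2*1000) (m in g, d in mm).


BC = m/(i*d^2*1000) = 9/(0.5 * 11^2 * 1000) = 0.0001488

0.0001488


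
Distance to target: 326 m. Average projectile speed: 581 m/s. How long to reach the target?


t = d/v = 326/581 = 0.5611 s

0.5611 s


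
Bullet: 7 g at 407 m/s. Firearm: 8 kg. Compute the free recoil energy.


v_r = m_p*v_p/m_gun = 0.007*407/8 = 0.356125 m/s, E_r = 0.5*m_gun*v_r^2 = 0.5*8*0.356125^2 = 0.5073 J

0.5073 J


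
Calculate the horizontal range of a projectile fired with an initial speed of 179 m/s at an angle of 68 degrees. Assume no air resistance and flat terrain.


R = v0^2 * sin(2*theta) / g = 179^2 * sin(2*68°) / 9.81 = 2269 m

2269 m


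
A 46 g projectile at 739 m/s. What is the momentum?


p = m*v = 0.046*739 = 33.99 kg·m/s

33.99 kg·m/s


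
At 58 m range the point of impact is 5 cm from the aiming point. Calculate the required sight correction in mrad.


1 mrad subtends 1 cm per 10 m of range, so adj = error_cm / (dist_m / 10) = 5 / (58/10) = 0.8621 mrad

0.8621 mrad


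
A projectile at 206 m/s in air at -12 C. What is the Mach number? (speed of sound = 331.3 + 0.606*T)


a = 331.3 + 0.606*(-12) = 324.028 m/s
M = v/a = 206/324.028 = 0.6357

0.6357


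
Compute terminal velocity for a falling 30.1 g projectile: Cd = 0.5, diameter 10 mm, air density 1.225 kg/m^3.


A = pi*(d/2)^2 = pi*(10/2000)^2 = 7.85398e-05 m^2
vt = sqrt(2mg/(Cd*rho*A)) = sqrt(2*0.0301*9.81/(0.5 * 1.225 * 7.85398e-05)) = 110.8 m/s

110.8 m/s


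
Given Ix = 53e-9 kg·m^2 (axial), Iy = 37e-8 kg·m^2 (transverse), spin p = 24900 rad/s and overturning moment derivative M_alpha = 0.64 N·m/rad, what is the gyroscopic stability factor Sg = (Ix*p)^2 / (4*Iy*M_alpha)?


Sg = Ix^2 * p^2 / (4 * Iy * M_alpha) = (53e-9)^2 * 24900^2 / (4 * 37e-8 * 0.64) = 1.839

1.839


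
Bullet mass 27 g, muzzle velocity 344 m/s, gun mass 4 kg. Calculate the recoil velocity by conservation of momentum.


v_recoil = m_p * v_p / m_gun = 0.027 * 344 / 4 = 2.322 m/s

2.322 m/s


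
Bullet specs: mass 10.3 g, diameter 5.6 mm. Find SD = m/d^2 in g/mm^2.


SD = m/d^2 = 10.3/5.6^2 = 0.3284 g/mm^2

0.3284 g/mm^2


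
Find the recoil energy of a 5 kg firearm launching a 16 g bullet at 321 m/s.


v_r = m_p*v_p/m_gun = 0.016*321/5 = 1.0272 m/s, E_r = 0.5*m_gun*v_r^2 = 0.5*5*1.0272^2 = 2.638 J

2.638 J


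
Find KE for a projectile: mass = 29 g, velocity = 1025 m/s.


E = 0.5*m*v^2 = 0.5*0.029*1025^2 = 15234 J

15234 J


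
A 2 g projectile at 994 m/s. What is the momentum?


p = m*v = 0.002*994 = 1.988 kg·m/s

1.988 kg·m/s


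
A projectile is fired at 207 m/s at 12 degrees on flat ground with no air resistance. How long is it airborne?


T = 2*v0*sin(theta)/g = 2*207*sin(12°)/9.81 = 8.774 s

8.774 s


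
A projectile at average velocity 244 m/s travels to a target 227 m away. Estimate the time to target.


t = d/v = 227/244 = 0.9303 s

0.9303 s


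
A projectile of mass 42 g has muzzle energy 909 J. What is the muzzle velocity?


v = sqrt(2*E/m) = sqrt(2*909/0.042) = 208.1 m/s

208.1 m/s


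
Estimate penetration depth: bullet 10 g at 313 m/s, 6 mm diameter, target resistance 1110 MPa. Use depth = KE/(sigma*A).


A = pi*(d/2)^2 = pi*(6/2)^2 = 28.2743 mm^2
E = 0.5*m*v^2 = 0.5*0.01*313^2 = 489.845 J
depth = E/(sigma*A) = 489.845 J / (1110 MPa * 28.2743 mm^2) = 489.845/(1110 * 28.2743) m = 0.0156079 m ≈ 15.61 mm

15.61 mm


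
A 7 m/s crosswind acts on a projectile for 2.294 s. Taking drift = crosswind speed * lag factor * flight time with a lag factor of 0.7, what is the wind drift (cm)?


drift = v_wind * lag * t = 7 * 0.7 * 2.294 = 11.2406 m ≈ 1124 cm

1124 cm


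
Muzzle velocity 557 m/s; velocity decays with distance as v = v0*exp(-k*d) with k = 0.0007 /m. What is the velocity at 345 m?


v = v0*exp(-k*d) = 557*exp(-0.0007*345) = 437.5 m/s

437.5 m/s


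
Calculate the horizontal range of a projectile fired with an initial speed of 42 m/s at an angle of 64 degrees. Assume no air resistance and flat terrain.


R = v0^2 * sin(2*theta) / g = 42^2 * sin(2*64°) / 9.81 = 141.7 m

141.7 m


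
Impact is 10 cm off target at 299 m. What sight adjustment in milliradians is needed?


1 mrad subtends 1 cm per 10 m of range, so adj = error_cm / (dist_m / 10) = 10 / (299/10) = 0.3344 mrad

0.3344 mrad


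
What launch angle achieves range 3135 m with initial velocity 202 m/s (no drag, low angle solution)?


sin(2*theta) = R*g/v0^2 = 3135*9.81/202^2 = 0.753709, theta = arcsin(0.753709)/2 = 24.46°

24.46 degrees


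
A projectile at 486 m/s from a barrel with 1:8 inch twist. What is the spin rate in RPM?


twist_m = 8*0.0254 = 0.2032 m
spin = v/twist = 486/0.2032 = 2391.732 rev/s
RPM = spin*60 = 2391.732*60 ≈ 143504 RPM

143504 RPM


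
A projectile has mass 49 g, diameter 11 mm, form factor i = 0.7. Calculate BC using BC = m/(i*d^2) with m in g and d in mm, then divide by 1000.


BC = m/(i*d^2*1000) = 49/(0.7 * 11^2 * 1000) = 0.0005785

0.0005785


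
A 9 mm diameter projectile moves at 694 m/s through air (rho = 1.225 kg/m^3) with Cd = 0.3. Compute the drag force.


A = pi*(d/2)^2 = pi*(9/2000)^2 = 6.36173e-05 m^2
Fd = 0.5*Cd*rho*A*v^2 = 0.5*0.3*1.225*6.36173e-05*694^2 = 5.63 N

5.63 N


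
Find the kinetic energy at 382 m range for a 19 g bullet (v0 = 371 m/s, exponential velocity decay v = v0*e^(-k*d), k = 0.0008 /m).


v = v0*exp(-k*d) = 371*exp(-0.0008*382) = 273.309 m/s
E = 0.5*m*v^2 = 0.5*0.019*273.309^2 = 709.6 J

709.6 J


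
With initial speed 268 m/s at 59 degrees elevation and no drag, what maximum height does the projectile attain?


H = (v0*sin(theta))^2 / (2g) = (268*sin(59°))^2 / (2*9.81) = 2690 m

2690 m


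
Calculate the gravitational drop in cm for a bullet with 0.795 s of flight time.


drop = 0.5*g*t^2 = 0.5*9.81*0.795^2 = 3.10008 m ≈ 310 cm

310 cm


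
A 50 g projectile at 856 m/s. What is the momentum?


p = m*v = 0.05*856 = 42.8 kg·m/s

42.8 kg·m/s


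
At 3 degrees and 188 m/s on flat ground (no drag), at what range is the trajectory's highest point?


R = v0^2*sin(2*theta)/g = 188^2*sin(2*3°)/9.81 = 376.601 m
apex_dist = R/2 = 376.601/2 = 188.3 m

188.3 m


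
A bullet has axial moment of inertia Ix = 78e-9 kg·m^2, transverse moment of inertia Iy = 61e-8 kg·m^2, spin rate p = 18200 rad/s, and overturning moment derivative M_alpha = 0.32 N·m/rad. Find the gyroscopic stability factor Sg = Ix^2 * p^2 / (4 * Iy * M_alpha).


Sg = Ix^2 * p^2 / (4 * Iy * M_alpha) = (78e-9)^2 * 18200^2 / (4 * 61e-8 * 0.32) = 2.581

2.581


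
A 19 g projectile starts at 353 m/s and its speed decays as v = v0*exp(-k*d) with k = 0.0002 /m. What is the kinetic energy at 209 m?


v = v0*exp(-k*d) = 353*exp(-0.0002*209) = 338.549 m/s
E = 0.5*m*v^2 = 0.5*0.019*338.549^2 = 1089 J

1089 J


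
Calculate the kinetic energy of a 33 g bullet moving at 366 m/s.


E = 0.5*m*v^2 = 0.5*0.033*366^2 = 2210 J

2210 J


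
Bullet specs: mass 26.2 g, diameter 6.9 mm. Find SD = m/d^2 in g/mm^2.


SD = m/d^2 = 26.2/6.9^2 = 0.5503 g/mm^2

0.5503 g/mm^2


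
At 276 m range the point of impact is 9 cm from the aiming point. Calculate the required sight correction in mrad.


1 mrad subtends 1 cm per 10 m of range, so adj = error_cm / (dist_m / 10) = 9 / (276/10) = 0.3261 mrad

0.3261 mrad


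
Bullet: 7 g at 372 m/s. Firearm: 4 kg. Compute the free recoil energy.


v_r = m_p*v_p/m_gun = 0.007*372/4 = 0.651 m/s, E_r = 0.5*m_gun*v_r^2 = 0.5*4*0.651^2 = 0.8476 J

0.8476 J


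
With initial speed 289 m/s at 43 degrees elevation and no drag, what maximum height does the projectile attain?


H = (v0*sin(theta))^2 / (2g) = (289*sin(43°))^2 / (2*9.81) = 1980 m

1980 m


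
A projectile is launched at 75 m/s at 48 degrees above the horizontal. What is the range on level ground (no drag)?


R = v0^2 * sin(2*theta) / g = 75^2 * sin(2*48°) / 9.81 = 570.3 m

570.3 m


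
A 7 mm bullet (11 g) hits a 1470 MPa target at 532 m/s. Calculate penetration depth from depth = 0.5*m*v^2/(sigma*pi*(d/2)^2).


A = pi*(d/2)^2 = pi*(7/2)^2 = 38.4845 mm^2
E = 0.5*m*v^2 = 0.5*0.011*532^2 = 1556.63 J
depth = E/(sigma*A) = 1556.63 J / (1470 MPa * 38.4845 mm^2) = 1556.63/(1470 * 38.4845) m = 0.0275158 m ≈ 27.52 mm

27.52 mm


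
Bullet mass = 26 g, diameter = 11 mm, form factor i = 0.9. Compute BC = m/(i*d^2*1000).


BC = m/(i*d^2*1000) = 26/(0.9 * 11^2 * 1000) = 0.0002388

0.0002388


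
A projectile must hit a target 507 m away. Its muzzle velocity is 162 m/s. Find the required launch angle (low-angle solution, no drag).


sin(2*theta) = R*g/v0^2 = 507*9.81/162^2 = 0.189516, theta = arcsin(0.189516)/2 = 5.462°

5.462 degrees


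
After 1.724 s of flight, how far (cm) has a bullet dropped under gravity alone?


drop = 0.5*g*t^2 = 0.5*9.81*1.724^2 = 14.5785 m ≈ 1458 cm

1458 cm


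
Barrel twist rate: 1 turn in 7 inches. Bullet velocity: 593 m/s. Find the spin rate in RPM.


twist_m = 7*0.0254 = 0.1778 m
spin = v/twist = 593/0.1778 = 3335.208 rev/s
RPM = spin*60 = 3335.208*60 ≈ 200112 RPM

200112 RPM


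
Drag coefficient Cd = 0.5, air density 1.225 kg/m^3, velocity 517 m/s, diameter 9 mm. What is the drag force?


A = pi*(d/2)^2 = pi*(9/2000)^2 = 6.36173e-05 m^2
Fd = 0.5*Cd*rho*A*v^2 = 0.5*0.5*1.225*6.36173e-05*517^2 = 5.208 N

5.208 N


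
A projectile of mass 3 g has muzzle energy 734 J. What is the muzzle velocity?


v = sqrt(2*E/m) = sqrt(2*734/0.003) = 699.5 m/s

699.5 m/s


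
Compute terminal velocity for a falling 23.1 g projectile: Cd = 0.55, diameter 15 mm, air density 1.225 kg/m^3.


A = pi*(d/2)^2 = pi*(15/2000)^2 = 1.76715e-04 m^2
vt = sqrt(2mg/(Cd*rho*A)) = sqrt(2*0.0231*9.81/(0.55 * 1.225 * 1.76715e-04)) = 61.7 m/s

61.7 m/s


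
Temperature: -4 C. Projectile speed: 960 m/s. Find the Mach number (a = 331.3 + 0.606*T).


a = 331.3 + 0.606*(-4) = 328.876 m/s
M = v/a = 960/328.876 = 2.919

2.919


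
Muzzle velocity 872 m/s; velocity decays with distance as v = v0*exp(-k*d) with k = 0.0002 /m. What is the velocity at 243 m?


v = v0*exp(-k*d) = 872*exp(-0.0002*243) = 830.6 m/s

830.6 m/s


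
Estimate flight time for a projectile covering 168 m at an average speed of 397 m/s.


t = d/v = 168/397 = 0.4232 s

0.4232 s


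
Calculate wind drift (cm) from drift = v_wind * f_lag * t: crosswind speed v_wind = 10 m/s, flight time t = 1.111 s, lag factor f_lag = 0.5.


drift = v_wind * lag * t = 10 * 0.5 * 1.111 = 5.555 m ≈ 555.5 cm

555.5 cm


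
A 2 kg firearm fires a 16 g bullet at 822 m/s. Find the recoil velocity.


v_recoil = m_p * v_p / m_gun = 0.016 * 822 / 2 = 6.576 m/s

6.576 m/s


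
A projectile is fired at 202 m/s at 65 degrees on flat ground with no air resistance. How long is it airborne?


T = 2*v0*sin(theta)/g = 2*202*sin(65°)/9.81 = 37.32 s

37.32 s


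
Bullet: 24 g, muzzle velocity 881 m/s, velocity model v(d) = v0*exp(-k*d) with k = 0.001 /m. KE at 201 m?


v = v0*exp(-k*d) = 881*exp(-0.001*201) = 720.581 m/s
E = 0.5*m*v^2 = 0.5*0.024*720.581^2 = 6231 J

6231 J


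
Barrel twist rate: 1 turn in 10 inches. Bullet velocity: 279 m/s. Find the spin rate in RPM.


twist_m = 10*0.0254 = 0.254 m
spin = v/twist = 279/0.254 = 1098.425 rev/s
RPM = spin*60 = 1098.425*60 ≈ 65906 RPM

65906 RPM


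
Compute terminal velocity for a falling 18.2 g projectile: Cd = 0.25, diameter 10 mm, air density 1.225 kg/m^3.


A = pi*(d/2)^2 = pi*(10/2000)^2 = 7.85398e-05 m^2
vt = sqrt(2mg/(Cd*rho*A)) = sqrt(2*0.0182*9.81/(0.25 * 1.225 * 7.85398e-05)) = 121.8 m/s

121.8 m/s


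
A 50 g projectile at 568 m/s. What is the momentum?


p = m*v = 0.05*568 = 28.4 kg·m/s

28.4 kg·m/s


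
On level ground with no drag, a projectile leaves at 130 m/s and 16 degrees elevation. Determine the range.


R = v0^2 * sin(2*theta) / g = 130^2 * sin(2*16°) / 9.81 = 912.9 m

912.9 m


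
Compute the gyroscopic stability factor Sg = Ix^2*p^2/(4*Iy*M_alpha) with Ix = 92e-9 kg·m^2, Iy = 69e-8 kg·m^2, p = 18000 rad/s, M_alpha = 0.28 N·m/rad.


Sg = Ix^2 * p^2 / (4 * Iy * M_alpha) = (92e-9)^2 * 18000^2 / (4 * 69e-8 * 0.28) = 3.549

3.549


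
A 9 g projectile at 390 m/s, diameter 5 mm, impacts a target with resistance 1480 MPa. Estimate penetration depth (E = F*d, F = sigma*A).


A = pi*(d/2)^2 = pi*(5/2)^2 = 19.635 mm^2
E = 0.5*m*v^2 = 0.5*0.009*390^2 = 684.45 J
depth = E/(sigma*A) = 684.45 J / (1480 MPa * 19.635 mm^2) = 684.45/(1480 * 19.635) m = 0.0235532 m ≈ 23.55 mm

23.55 mm


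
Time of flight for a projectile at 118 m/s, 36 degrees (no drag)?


T = 2*v0*sin(theta)/g = 2*118*sin(36°)/9.81 = 14.14 s

14.14 s


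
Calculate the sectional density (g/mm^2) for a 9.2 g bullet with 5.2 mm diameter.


SD = m/d^2 = 9.2/5.2^2 = 0.3402 g/mm^2

0.3402 g/mm^2


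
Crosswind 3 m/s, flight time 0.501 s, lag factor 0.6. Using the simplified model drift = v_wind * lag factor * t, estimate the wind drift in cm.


drift = v_wind * lag * t = 3 * 0.6 * 0.501 = 0.9018 m ≈ 90.18 cm

90.18 cm


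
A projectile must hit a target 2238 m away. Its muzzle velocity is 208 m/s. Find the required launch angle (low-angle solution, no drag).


sin(2*theta) = R*g/v0^2 = 2238*9.81/208^2 = 0.507461, theta = arcsin(0.507461)/2 = 15.25°

15.25 degrees


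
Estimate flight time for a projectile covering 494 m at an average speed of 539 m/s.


t = d/v = 494/539 = 0.9165 s

0.9165 s


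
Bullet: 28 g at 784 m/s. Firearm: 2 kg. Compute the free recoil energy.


v_r = m_p*v_p/m_gun = 0.028*784/2 = 10.976 m/s, E_r = 0.5*m_gun*v_r^2 = 0.5*2*10.976^2 = 120.5 J

120.5 J


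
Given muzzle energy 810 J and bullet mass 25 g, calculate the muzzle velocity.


v = sqrt(2*E/m) = sqrt(2*810/0.025) = 254.6 m/s

254.6 m/s


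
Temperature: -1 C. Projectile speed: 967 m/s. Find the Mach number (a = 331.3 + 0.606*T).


a = 331.3 + 0.606*(-1) = 330.694 m/s
M = v/a = 967/330.694 = 2.924

2.924


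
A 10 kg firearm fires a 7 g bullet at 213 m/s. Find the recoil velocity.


v_recoil = m_p * v_p / m_gun = 0.007 * 213 / 10 = 0.1491 m/s

0.1491 m/s


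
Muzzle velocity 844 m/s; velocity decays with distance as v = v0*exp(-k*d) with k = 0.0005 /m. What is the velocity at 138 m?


v = v0*exp(-k*d) = 844*exp(-0.0005*138) = 787.7 m/s

787.7 m/s


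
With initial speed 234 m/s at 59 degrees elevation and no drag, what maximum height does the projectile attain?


H = (v0*sin(theta))^2 / (2g) = (234*sin(59°))^2 / (2*9.81) = 2051 m

2051 m


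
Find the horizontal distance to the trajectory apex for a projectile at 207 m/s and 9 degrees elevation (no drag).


R = v0^2*sin(2*theta)/g = 207^2*sin(2*9°)/9.81 = 1349.75 m
apex_dist = R/2 = 1349.75/2 = 674.9 m

674.9 m


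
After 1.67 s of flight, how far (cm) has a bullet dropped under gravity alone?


drop = 0.5*g*t^2 = 0.5*9.81*1.67^2 = 13.6796 m ≈ 1368 cm

1368 cm


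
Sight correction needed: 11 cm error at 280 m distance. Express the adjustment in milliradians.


1 mrad subtends 1 cm per 10 m of range, so adj = error_cm / (dist_m / 10) = 11 / (280/10) = 0.3929 mrad

0.3929 mrad


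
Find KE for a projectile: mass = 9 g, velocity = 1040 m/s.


E = 0.5*m*v^2 = 0.5*0.009*1040^2 = 4867 J

4867 J


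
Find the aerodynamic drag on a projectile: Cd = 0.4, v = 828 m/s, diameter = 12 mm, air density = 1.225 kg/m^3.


A = pi*(d/2)^2 = pi*(12/2000)^2 = 1.13097e-04 m^2
Fd = 0.5*Cd*rho*A*v^2 = 0.5*0.4*1.225*1.13097e-04*828^2 = 19 N

19 N


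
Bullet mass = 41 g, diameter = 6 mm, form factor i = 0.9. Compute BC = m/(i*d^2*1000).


BC = m/(i*d^2*1000) = 41/(0.9 * 6^2 * 1000) = 0.001265

0.001265


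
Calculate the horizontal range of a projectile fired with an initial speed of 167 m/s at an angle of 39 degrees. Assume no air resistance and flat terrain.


R = v0^2 * sin(2*theta) / g = 167^2 * sin(2*39°) / 9.81 = 2781 m

2781 m


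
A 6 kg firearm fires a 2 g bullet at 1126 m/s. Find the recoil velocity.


v_recoil = m_p * v_p / m_gun = 0.002 * 1126 / 6 = 0.3753 m/s

0.3753 m/s


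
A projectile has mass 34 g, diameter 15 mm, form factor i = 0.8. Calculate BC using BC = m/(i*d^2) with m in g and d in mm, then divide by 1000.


BC = m/(i*d^2*1000) = 34/(0.8 * 15^2 * 1000) = 0.0001889

0.0001889


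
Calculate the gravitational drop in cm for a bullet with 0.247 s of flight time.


drop = 0.5*g*t^2 = 0.5*9.81*0.247^2 = 0.299249 m ≈ 29.92 cm

29.92 cm


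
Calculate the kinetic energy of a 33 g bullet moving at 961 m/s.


E = 0.5*m*v^2 = 0.5*0.033*961^2 = 15238 J

15238 J


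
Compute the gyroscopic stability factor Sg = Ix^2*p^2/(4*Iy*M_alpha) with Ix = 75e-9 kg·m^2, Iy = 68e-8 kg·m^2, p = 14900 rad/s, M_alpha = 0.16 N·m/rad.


Sg = Ix^2 * p^2 / (4 * Iy * M_alpha) = (75e-9)^2 * 14900^2 / (4 * 68e-8 * 0.16) = 2.869

2.869


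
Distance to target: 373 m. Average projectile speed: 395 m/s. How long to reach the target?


t = d/v = 373/395 = 0.9443 s

0.9443 s


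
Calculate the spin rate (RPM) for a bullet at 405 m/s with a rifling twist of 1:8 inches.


twist_m = 8*0.0254 = 0.2032 m
spin = v/twist = 405/0.2032 = 1993.11 rev/s
RPM = spin*60 = 1993.11*60 ≈ 119587 RPM

119587 RPM


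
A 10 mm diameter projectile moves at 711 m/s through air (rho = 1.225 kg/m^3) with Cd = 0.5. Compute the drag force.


A = pi*(d/2)^2 = pi*(10/2000)^2 = 7.85398e-05 m^2
Fd = 0.5*Cd*rho*A*v^2 = 0.5*0.5*1.225*7.85398e-05*711^2 = 12.16 N

12.16 N


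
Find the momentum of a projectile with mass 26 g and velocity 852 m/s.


p = m*v = 0.026*852 = 22.15 kg·m/s

22.15 kg·m/s


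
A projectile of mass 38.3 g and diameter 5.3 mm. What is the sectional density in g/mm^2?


SD = m/d^2 = 38.3/5.3^2 = 1.363 g/mm^2

1.363 g/mm^2


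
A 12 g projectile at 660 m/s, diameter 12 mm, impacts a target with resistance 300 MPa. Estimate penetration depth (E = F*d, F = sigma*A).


A = pi*(d/2)^2 = pi*(12/2)^2 = 113.097 mm^2
E = 0.5*m*v^2 = 0.5*0.012*660^2 = 2613.6 J
depth = E/(sigma*A) = 2613.6 J / (300 MPa * 113.097 mm^2) = 2613.6/(300 * 113.097) m = 0.077031 m ≈ 77.03 mm

77.03 mm


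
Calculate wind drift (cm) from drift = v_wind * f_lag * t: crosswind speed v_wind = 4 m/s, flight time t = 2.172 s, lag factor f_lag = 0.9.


drift = v_wind * lag * t = 4 * 0.9 * 2.172 = 7.8192 m ≈ 781.9 cm

781.9 cm


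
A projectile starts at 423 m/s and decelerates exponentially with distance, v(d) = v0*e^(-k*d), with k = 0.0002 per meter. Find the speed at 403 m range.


v = v0*exp(-k*d) = 423*exp(-0.0002*403) = 390.2 m/s

390.2 m/s


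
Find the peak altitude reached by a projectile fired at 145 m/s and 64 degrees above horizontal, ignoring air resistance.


H = (v0*sin(theta))^2 / (2g) = (145*sin(64°))^2 / (2*9.81) = 865.7 m

865.7 m


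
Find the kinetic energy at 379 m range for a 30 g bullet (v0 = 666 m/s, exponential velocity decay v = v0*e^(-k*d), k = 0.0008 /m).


v = v0*exp(-k*d) = 666*exp(-0.0008*379) = 491.809 m/s
E = 0.5*m*v^2 = 0.5*0.03*491.809^2 = 3628 J

3628 J


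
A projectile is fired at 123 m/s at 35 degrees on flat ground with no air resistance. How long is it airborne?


T = 2*v0*sin(theta)/g = 2*123*sin(35°)/9.81 = 14.38 s

14.38 s


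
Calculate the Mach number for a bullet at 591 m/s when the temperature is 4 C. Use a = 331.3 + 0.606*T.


a = 331.3 + 0.606*(4) = 333.724 m/s
M = v/a = 591/333.724 = 1.771

1.771


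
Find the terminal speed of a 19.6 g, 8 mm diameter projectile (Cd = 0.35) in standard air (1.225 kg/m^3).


A = pi*(d/2)^2 = pi*(8/2000)^2 = 5.02655e-05 m^2
vt = sqrt(2mg/(Cd*rho*A)) = sqrt(2*0.0196*9.81/(0.35 * 1.225 * 5.02655e-05)) = 133.6 m/s

133.6 m/s


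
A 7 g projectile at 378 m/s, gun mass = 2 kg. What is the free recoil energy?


v_r = m_p*v_p/m_gun = 0.007*378/2 = 1.323 m/s, E_r = 0.5*m_gun*v_r^2 = 0.5*2*1.323^2 = 1.75 J

1.75 J


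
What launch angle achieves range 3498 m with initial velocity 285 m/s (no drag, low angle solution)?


sin(2*theta) = R*g/v0^2 = 3498*9.81/285^2 = 0.422473, theta = arcsin(0.422473)/2 = 12.5°

12.5 degrees


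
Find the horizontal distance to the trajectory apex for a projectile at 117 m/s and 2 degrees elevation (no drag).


R = v0^2*sin(2*theta)/g = 117^2*sin(2*2°)/9.81 = 97.3391 m
apex_dist = R/2 = 97.3391/2 = 48.67 m

48.67 m


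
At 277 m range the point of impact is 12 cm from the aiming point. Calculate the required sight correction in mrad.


1 mrad subtends 1 cm per 10 m of range, so adj = error_cm / (dist_m / 10) = 12 / (277/10) = 0.4332 mrad

0.4332 mrad


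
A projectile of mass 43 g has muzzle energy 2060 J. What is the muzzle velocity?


v = sqrt(2*E/m) = sqrt(2*2060/0.043) = 309.5 m/s

309.5 m/s


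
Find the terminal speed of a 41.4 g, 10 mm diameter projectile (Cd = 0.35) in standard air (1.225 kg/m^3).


A = pi*(d/2)^2 = pi*(10/2000)^2 = 7.85398e-05 m^2
vt = sqrt(2mg/(Cd*rho*A)) = sqrt(2*0.0414*9.81/(0.35 * 1.225 * 7.85398e-05)) = 155.3 m/s

155.3 m/s


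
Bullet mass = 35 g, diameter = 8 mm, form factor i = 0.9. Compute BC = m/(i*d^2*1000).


BC = m/(i*d^2*1000) = 35/(0.9 * 8^2 * 1000) = 0.0006076

0.0006076


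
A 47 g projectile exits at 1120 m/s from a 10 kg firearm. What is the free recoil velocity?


v_recoil = m_p * v_p / m_gun = 0.047 * 1120 / 10 = 5.264 m/s

5.264 m/s


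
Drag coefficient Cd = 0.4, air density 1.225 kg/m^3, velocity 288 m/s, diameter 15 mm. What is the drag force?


A = pi*(d/2)^2 = pi*(15/2000)^2 = 1.76715e-04 m^2
Fd = 0.5*Cd*rho*A*v^2 = 0.5*0.4*1.225*1.76715e-04*288^2 = 3.591 N

3.591 N


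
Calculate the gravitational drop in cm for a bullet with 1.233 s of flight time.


drop = 0.5*g*t^2 = 0.5*9.81*1.233^2 = 7.45702 m ≈ 745.7 cm

745.7 cm


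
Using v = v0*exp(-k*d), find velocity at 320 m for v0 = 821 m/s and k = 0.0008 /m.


v = v0*exp(-k*d) = 821*exp(-0.0008*320) = 635.6 m/s

635.6 m/s


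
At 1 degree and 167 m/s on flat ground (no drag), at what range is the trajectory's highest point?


R = v0^2*sin(2*theta)/g = 167^2*sin(2*1°)/9.81 = 99.2163 m
apex_dist = R/2 = 99.2163/2 = 49.61 m

49.61 m


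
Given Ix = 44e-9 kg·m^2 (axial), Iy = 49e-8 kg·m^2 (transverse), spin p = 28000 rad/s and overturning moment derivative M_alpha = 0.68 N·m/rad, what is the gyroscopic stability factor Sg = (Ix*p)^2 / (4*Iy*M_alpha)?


Sg = Ix^2 * p^2 / (4 * Iy * M_alpha) = (44e-9)^2 * 28000^2 / (4 * 49e-8 * 0.68) = 1.139

1.139


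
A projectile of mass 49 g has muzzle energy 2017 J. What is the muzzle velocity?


v = sqrt(2*E/m) = sqrt(2*2017/0.049) = 286.9 m/s

286.9 m/s


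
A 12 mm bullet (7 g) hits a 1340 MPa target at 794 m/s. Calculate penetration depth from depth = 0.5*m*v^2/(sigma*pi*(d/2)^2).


A = pi*(d/2)^2 = pi*(12/2)^2 = 113.097 mm^2
E = 0.5*m*v^2 = 0.5*0.007*794^2 = 2206.53 J
depth = E/(sigma*A) = 2206.53 J / (1340 MPa * 113.097 mm^2) = 2206.53/(1340 * 113.097) m = 0.0145597 m ≈ 14.56 mm

14.56 mm


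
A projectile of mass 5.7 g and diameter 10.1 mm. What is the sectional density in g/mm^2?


SD = m/d^2 = 5.7/10.1^2 = 0.05588 g/mm^2

0.05588 g/mm^2


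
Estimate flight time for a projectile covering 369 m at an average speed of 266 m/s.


t = d/v = 369/266 = 1.387 s

1.387 s


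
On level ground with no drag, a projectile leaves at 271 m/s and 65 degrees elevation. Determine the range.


R = v0^2 * sin(2*theta) / g = 271^2 * sin(2*65°) / 9.81 = 5735 m

5735 m


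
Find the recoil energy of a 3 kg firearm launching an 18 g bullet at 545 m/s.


v_r = m_p*v_p/m_gun = 0.018*545/3 = 3.27 m/s, E_r = 0.5*m_gun*v_r^2 = 0.5*3*3.27^2 = 16.04 J

16.04 J


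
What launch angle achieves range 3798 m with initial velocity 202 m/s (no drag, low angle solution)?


sin(2*theta) = R*g/v0^2 = 3798*9.81/202^2 = 0.913106, theta = arcsin(0.913106)/2 = 32.97°

32.97 degrees


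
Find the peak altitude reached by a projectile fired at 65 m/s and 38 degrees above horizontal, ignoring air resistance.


H = (v0*sin(theta))^2 / (2g) = (65*sin(38°))^2 / (2*9.81) = 81.62 m

81.62 m


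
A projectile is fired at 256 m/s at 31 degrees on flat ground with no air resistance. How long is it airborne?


T = 2*v0*sin(theta)/g = 2*256*sin(31°)/9.81 = 26.88 s

26.88 s


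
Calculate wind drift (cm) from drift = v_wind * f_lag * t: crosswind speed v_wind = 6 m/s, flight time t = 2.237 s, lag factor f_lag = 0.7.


drift = v_wind * lag * t = 6 * 0.7 * 2.237 = 9.3954 m ≈ 939.5 cm

939.5 cm


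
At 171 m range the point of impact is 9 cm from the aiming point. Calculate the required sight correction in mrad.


1 mrad subtends 1 cm per 10 m of range, so adj = error_cm / (dist_m / 10) = 9 / (171/10) = 0.5263 mrad

0.5263 mrad


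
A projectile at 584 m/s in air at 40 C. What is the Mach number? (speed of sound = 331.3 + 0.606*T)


a = 331.3 + 0.606*(40) = 355.54 m/s
M = v/a = 584/355.54 = 1.643

1.643


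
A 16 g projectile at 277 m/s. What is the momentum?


p = m*v = 0.016*277 = 4.432 kg·m/s

4.432 kg·m/s


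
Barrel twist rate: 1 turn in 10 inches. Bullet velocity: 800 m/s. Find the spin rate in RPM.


twist_m = 10*0.0254 = 0.254 m
spin = v/twist = 800/0.254 = 3149.606 rev/s
RPM = spin*60 = 3149.606*60 ≈ 188976 RPM

188976 RPM


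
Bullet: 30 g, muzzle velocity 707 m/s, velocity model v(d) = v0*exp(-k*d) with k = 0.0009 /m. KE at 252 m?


v = v0*exp(-k*d) = 707*exp(-0.0009*252) = 563.536 m/s
E = 0.5*m*v^2 = 0.5*0.03*563.536^2 = 4764 J

4764 J


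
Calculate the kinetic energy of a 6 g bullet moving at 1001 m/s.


E = 0.5*m*v^2 = 0.5*0.006*1001^2 = 3006 J

3006 J


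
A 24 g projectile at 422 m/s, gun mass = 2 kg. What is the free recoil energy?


v_r = m_p*v_p/m_gun = 0.024*422/2 = 5.064 m/s, E_r = 0.5*m_gun*v_r^2 = 0.5*2*5.064^2 = 25.64 J

25.64 J


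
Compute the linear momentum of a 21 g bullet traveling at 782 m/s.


p = m*v = 0.021*782 = 16.42 kg·m/s

16.42 kg·m/s


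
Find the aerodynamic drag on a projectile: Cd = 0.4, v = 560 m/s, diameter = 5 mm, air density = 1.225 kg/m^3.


A = pi*(d/2)^2 = pi*(5/2000)^2 = 1.96350e-05 m^2
Fd = 0.5*Cd*rho*A*v^2 = 0.5*0.4*1.225*1.96350e-05*560^2 = 1.509 N

1.509 N


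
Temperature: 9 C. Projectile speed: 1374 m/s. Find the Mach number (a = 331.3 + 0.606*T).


a = 331.3 + 0.606*(9) = 336.754 m/s
M = v/a = 1374/336.754 = 4.08

4.08


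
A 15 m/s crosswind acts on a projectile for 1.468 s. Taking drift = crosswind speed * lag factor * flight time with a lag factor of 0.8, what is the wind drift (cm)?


drift = v_wind * lag * t = 15 * 0.8 * 1.468 = 17.616 m ≈ 1762 cm

1762 cm


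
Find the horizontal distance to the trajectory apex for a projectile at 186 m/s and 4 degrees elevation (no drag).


R = v0^2*sin(2*theta)/g = 186^2*sin(2*4°)/9.81 = 490.809 m
apex_dist = R/2 = 490.809/2 = 245.4 m

245.4 m


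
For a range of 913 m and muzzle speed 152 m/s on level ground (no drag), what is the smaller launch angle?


sin(2*theta) = R*g/v0^2 = 913*9.81/152^2 = 0.387661, theta = arcsin(0.387661)/2 = 11.4°

11.4 degrees


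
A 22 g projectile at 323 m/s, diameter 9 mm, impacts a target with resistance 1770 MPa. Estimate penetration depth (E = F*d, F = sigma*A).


A = pi*(d/2)^2 = pi*(9/2)^2 = 63.6173 mm^2
E = 0.5*m*v^2 = 0.5*0.022*323^2 = 1147.62 J
depth = E/(sigma*A) = 1147.62 J / (1770 MPa * 63.6173 mm^2) = 1147.62/(1770 * 63.6173) m = 0.0101918 m ≈ 10.19 mm

10.19 mm


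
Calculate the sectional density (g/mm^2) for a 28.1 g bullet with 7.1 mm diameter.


SD = m/d^2 = 28.1/7.1^2 = 0.5574 g/mm^2

0.5574 g/mm^2


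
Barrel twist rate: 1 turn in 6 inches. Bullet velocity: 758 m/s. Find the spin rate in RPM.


twist_m = 6*0.0254 = 0.1524 m
spin = v/twist = 758/0.1524 = 4973.753 rev/s
RPM = spin*60 = 4973.753*60 ≈ 298425 RPM

298425 RPM


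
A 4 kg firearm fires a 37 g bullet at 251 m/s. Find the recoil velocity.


v_recoil = m_p * v_p / m_gun = 0.037 * 251 / 4 = 2.322 m/s

2.322 m/s


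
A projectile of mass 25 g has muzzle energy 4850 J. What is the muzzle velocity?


v = sqrt(2*E/m) = sqrt(2*4850/0.025) = 622.9 m/s

622.9 m/s


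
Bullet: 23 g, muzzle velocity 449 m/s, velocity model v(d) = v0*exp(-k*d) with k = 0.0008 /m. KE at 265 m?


v = v0*exp(-k*d) = 449*exp(-0.0008*265) = 363.225 m/s
E = 0.5*m*v^2 = 0.5*0.023*363.225^2 = 1517 J

1517 J


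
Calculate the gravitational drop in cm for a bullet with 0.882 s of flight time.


drop = 0.5*g*t^2 = 0.5*9.81*0.882^2 = 3.81572 m ≈ 381.6 cm

381.6 cm


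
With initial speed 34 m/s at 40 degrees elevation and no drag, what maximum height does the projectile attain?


H = (v0*sin(theta))^2 / (2g) = (34*sin(40°))^2 / (2*9.81) = 24.34 m

24.34 m


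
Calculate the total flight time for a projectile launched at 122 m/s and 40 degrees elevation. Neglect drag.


T = 2*v0*sin(theta)/g = 2*122*sin(40°)/9.81 = 15.99 s

15.99 s


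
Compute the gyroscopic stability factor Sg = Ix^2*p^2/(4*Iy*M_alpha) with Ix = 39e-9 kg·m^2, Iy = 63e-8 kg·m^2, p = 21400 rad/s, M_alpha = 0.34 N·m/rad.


Sg = Ix^2 * p^2 / (4 * Iy * M_alpha) = (39e-9)^2 * 21400^2 / (4 * 63e-8 * 0.34) = 0.813

0.813


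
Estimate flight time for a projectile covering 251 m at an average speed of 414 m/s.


t = d/v = 251/414 = 0.6063 s

0.6063 s


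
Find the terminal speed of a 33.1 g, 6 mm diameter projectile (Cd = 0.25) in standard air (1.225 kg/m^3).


A = pi*(d/2)^2 = pi*(6/2000)^2 = 2.82743e-05 m^2
vt = sqrt(2mg/(Cd*rho*A)) = sqrt(2*0.0331*9.81/(0.25 * 1.225 * 2.82743e-05)) = 273.9 m/s

273.9 m/s


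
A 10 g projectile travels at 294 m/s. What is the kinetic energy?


E = 0.5*m*v^2 = 0.5*0.01*294^2 = 432.2 J

432.2 J


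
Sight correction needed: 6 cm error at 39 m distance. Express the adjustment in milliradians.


1 mrad subtends 1 cm per 10 m of range, so adj = error_cm / (dist_m / 10) = 6 / (39/10) = 1.538 mrad

1.538 mrad


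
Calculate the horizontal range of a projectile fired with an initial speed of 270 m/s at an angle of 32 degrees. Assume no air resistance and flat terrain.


R = v0^2 * sin(2*theta) / g = 270^2 * sin(2*32°) / 9.81 = 6679 m

6679 m


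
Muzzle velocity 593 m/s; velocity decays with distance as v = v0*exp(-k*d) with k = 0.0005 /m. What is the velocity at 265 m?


v = v0*exp(-k*d) = 593*exp(-0.0005*265) = 519.4 m/s

519.4 m/s


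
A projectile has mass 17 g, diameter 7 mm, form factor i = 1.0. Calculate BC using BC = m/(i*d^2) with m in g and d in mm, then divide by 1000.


BC = m/(i*d^2*1000) = 17/(1.0 * 7^2 * 1000) = 0.0003469

0.0003469


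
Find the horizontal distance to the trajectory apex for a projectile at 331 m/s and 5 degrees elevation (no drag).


R = v0^2*sin(2*theta)/g = 331^2*sin(2*5°)/9.81 = 1939.35 m
apex_dist = R/2 = 1939.35/2 = 969.7 m

969.7 m


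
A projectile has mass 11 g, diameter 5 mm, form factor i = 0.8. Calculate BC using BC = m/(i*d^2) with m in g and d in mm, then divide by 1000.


BC = m/(i*d^2*1000) = 11/(0.8 * 5^2 * 1000) = 0.00055

0.00055


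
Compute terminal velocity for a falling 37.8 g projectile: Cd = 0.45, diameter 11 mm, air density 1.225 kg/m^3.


A = pi*(d/2)^2 = pi*(11/2000)^2 = 9.50332e-05 m^2
vt = sqrt(2mg/(Cd*rho*A)) = sqrt(2*0.0378*9.81/(0.45 * 1.225 * 9.50332e-05)) = 119 m/s

119 m/s


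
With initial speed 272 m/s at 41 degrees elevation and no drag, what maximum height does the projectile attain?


H = (v0*sin(theta))^2 / (2g) = (272*sin(41°))^2 / (2*9.81) = 1623 m

1623 m


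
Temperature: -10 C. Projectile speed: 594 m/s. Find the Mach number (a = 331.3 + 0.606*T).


a = 331.3 + 0.606*(-10) = 325.24 m/s
M = v/a = 594/325.24 = 1.826

1.826


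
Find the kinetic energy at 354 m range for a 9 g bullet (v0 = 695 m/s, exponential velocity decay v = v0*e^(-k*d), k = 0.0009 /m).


v = v0*exp(-k*d) = 695*exp(-0.0009*354) = 505.381 m/s
E = 0.5*m*v^2 = 0.5*0.009*505.381^2 = 1149 J

1149 J


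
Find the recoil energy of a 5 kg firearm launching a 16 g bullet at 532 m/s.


v_r = m_p*v_p/m_gun = 0.016*532/5 = 1.7024 m/s, E_r = 0.5*m_gun*v_r^2 = 0.5*5*1.7024^2 = 7.245 J

7.245 J


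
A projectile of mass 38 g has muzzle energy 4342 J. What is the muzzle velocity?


v = sqrt(2*E/m) = sqrt(2*4342/0.038) = 478 m/s

478 m/s


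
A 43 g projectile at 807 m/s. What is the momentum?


p = m*v = 0.043*807 = 34.7 kg·m/s

34.7 kg·m/s


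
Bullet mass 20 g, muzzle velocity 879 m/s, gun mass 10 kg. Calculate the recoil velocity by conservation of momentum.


v_recoil = m_p * v_p / m_gun = 0.02 * 879 / 10 = 1.758 m/s

1.758 m/s


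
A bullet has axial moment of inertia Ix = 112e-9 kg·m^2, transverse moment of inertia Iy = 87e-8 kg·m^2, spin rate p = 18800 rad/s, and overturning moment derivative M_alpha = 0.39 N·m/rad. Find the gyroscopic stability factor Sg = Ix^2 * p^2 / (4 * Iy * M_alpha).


Sg = Ix^2 * p^2 / (4 * Iy * M_alpha) = (112e-9)^2 * 18800^2 / (4 * 87e-8 * 0.39) = 3.267

3.267


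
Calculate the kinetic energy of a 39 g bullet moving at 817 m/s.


E = 0.5*m*v^2 = 0.5*0.039*817^2 = 13016 J

13016 J


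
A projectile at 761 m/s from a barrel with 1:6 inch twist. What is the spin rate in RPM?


twist_m = 6*0.0254 = 0.1524 m
spin = v/twist = 761/0.1524 = 4993.438 rev/s
RPM = spin*60 = 4993.438*60 ≈ 299606 RPM

299606 RPM


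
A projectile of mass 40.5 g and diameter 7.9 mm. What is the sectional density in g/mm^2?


SD = m/d^2 = 40.5/7.9^2 = 0.6489 g/mm^2

0.6489 g/mm^2


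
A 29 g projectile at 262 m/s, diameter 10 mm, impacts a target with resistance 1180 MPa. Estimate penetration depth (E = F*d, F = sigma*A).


A = pi*(d/2)^2 = pi*(10/2)^2 = 78.5398 mm^2
E = 0.5*m*v^2 = 0.5*0.029*262^2 = 995.338 J
depth = E/(sigma*A) = 995.338 J / (1180 MPa * 78.5398 mm^2) = 995.338/(1180 * 78.5398) m = 0.0107399 m ≈ 10.74 mm

10.74 mm


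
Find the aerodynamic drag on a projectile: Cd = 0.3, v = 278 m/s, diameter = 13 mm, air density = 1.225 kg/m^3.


A = pi*(d/2)^2 = pi*(13/2000)^2 = 1.32732e-04 m^2
Fd = 0.5*Cd*rho*A*v^2 = 0.5*0.3*1.225*1.32732e-04*278^2 = 1.885 N

1.885 N


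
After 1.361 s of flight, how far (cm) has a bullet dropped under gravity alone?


drop = 0.5*g*t^2 = 0.5*9.81*1.361^2 = 9.08563 m ≈ 908.6 cm

908.6 cm


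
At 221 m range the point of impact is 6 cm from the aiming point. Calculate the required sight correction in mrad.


1 mrad subtends 1 cm per 10 m of range, so adj = error_cm / (dist_m / 10) = 6 / (221/10) = 0.2715 mrad

0.2715 mrad


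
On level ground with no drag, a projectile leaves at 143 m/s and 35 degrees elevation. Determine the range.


R = v0^2 * sin(2*theta) / g = 143^2 * sin(2*35°) / 9.81 = 1959 m

1959 m


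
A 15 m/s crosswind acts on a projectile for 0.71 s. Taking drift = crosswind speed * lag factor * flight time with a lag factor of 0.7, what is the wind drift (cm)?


drift = v_wind * lag * t = 15 * 0.7 * 0.71 = 7.455 m ≈ 745.5 cm

745.5 cm


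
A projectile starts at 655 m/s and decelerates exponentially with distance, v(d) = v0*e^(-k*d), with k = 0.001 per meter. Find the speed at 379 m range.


v = v0*exp(-k*d) = 655*exp(-0.001*379) = 448.4 m/s

448.4 m/s


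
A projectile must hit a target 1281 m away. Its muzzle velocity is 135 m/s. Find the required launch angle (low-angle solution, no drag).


sin(2*theta) = R*g/v0^2 = 1281*9.81/135^2 = 0.689526, theta = arcsin(0.689526)/2 = 21.8°

21.8 degrees


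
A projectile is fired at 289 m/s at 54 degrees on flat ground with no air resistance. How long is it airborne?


T = 2*v0*sin(theta)/g = 2*289*sin(54°)/9.81 = 47.67 s

47.67 s


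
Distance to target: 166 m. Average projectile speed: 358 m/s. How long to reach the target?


t = d/v = 166/358 = 0.4637 s

0.4637 s


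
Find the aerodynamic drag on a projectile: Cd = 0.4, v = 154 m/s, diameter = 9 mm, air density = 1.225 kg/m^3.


A = pi*(d/2)^2 = pi*(9/2000)^2 = 6.36173e-05 m^2
Fd = 0.5*Cd*rho*A*v^2 = 0.5*0.4*1.225*6.36173e-05*154^2 = 0.3696 N

0.3696 N


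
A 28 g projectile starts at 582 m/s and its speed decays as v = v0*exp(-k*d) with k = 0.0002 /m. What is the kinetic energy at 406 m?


v = v0*exp(-k*d) = 582*exp(-0.0002*406) = 536.609 m/s
E = 0.5*m*v^2 = 0.5*0.028*536.609^2 = 4031 J

4031 J


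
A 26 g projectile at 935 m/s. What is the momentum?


p = m*v = 0.026*935 = 24.31 kg·m/s

24.31 kg·m/s


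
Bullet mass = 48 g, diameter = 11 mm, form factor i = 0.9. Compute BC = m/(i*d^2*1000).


BC = m/(i*d^2*1000) = 48/(0.9 * 11^2 * 1000) = 0.0004408

0.0004408


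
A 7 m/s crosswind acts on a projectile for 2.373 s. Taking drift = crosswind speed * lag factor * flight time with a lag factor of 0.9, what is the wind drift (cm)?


drift = v_wind * lag * t = 7 * 0.9 * 2.373 = 14.9499 m ≈ 1495 cm

1495 cm


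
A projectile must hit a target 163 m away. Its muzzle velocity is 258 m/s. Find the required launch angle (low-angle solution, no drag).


sin(2*theta) = R*g/v0^2 = 163*9.81/258^2 = 0.0240224, theta = arcsin(0.0240224)/2 = 0.6883°

0.6883 degrees


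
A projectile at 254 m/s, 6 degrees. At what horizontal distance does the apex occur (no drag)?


R = v0^2*sin(2*theta)/g = 254^2*sin(2*6°)/9.81 = 1367.34 m
apex_dist = R/2 = 1367.34/2 = 683.7 m

683.7 m
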